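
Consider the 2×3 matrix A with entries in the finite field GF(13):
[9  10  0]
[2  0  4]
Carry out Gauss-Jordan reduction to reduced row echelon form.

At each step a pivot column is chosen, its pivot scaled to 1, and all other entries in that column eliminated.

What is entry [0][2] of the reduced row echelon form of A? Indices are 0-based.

step 1: normalize row 0 (÷9) = (1, 4, 0)
  row 1: subtract 2×row0 = (0, 5, 4)
step 2: normalize row 1 (÷5) = (0, 1, 6)
  row 0: subtract 4×row1 = (1, 0, 2)

M[0][2] = 2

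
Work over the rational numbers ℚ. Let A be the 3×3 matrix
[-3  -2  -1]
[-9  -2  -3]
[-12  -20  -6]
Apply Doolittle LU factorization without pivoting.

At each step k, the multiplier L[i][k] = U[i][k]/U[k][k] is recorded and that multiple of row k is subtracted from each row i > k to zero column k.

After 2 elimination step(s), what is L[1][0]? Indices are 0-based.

L[1][0] = 3

[col 0] pivot -3
  R1 -= 3*R0 → (0, 4, 0)  (L[1][0] := 3)
  R2 -= 4*R0 → (0, -12, -2)  (L[2][0] := 4)
[col 1] pivot 4
  R2 -= -3*R1 → (0, 0, -2)  (L[2][1] := -3)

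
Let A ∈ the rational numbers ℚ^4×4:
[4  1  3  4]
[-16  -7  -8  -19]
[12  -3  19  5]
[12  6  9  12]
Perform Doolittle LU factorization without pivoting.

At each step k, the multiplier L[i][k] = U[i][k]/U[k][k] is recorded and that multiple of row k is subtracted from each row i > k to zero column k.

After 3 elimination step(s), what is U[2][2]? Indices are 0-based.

[col 0] pivot 4
  R1 -= -4*R0 → (0, -3, 4, -3)  (L[1][0] := -4)
  R2 -= 3*R0 → (0, -6, 10, -7)  (L[2][0] := 3)
  R3 -= 3*R0 → (0, 3, 0, 0)  (L[3][0] := 3)
[col 1] pivot -3
  R2 -= 2*R1 → (0, 0, 2, -1)  (L[2][1] := 2)
  R3 -= -1*R1 → (0, 0, 4, -3)  (L[3][1] := -1)
[col 2] pivot 2
  R3 -= 2*R2 → (0, 0, 0, -1)  (L[3][2] := 2)

U[2][2] = 2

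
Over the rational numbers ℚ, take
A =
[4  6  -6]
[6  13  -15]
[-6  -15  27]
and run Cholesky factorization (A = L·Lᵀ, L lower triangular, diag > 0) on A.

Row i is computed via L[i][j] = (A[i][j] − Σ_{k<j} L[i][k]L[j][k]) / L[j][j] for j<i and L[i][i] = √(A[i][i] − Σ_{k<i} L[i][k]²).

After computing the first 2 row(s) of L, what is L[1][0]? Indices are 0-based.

L[1][0] = 3

Step 1: L[0][0] = √(4) = 2.
  L[1][0] = (6) / L[0][0] = 3.
Step 2: L[1][1] = √(4) = 2.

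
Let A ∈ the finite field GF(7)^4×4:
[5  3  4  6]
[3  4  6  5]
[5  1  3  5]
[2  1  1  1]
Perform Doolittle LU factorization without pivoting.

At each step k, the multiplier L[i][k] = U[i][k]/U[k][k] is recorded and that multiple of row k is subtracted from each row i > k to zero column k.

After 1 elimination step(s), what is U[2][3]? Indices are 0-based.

[col 0] pivot 5
  R1 -= 2*R0 → (0, 5, 5, 0)  (L[1][0] := 2)
  R2 -= 1*R0 → (0, 5, 6, 6)  (L[2][0] := 1)
  R3 -= 6*R0 → (0, 4, 5, 0)  (L[3][0] := 6)

U[2][3] = 6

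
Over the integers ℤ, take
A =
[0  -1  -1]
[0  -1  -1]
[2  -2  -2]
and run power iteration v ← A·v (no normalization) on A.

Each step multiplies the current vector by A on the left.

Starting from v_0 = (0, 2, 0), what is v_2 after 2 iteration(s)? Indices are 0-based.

v_0 = (0, 2, 0).
v_1 = A·v_0 = (-2, -2, -4).
v_2 = A·v_1 = (6, 6, 8).

v_2 = (6, 6, 8)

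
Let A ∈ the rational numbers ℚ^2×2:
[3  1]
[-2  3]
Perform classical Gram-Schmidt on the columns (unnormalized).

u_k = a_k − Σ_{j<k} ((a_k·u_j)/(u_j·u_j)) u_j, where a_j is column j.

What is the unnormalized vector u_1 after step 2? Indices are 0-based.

Step 1: u_0 = a_0 = (3, -2).
Step 2: u_1 = a_1 − (-3/13)·u_0 = (22/13, 33/13).

u_1 = (22/13, 33/13)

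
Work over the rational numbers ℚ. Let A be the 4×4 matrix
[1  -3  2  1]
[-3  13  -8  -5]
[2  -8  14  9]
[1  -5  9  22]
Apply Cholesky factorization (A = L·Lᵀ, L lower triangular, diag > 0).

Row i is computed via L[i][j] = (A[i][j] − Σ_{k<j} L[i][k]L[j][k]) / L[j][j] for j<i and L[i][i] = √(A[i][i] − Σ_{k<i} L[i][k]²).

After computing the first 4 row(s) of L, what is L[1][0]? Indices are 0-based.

L[1][0] = -3

Step 1: L[0][0] = √(1) = 1.
  L[1][0] = (-3) / L[0][0] = -3.
Step 2: L[1][1] = √(4) = 2.
  L[2][0] = (2) / L[0][0] = 2.
  L[2][1] = (-2) / L[1][1] = -1.
Step 3: L[2][2] = √(9) = 3.
  L[3][0] = (1) / L[0][0] = 1.
  L[3][1] = (-2) / L[1][1] = -1.
  L[3][2] = (6) / L[2][2] = 2.
Step 4: L[3][3] = √(16) = 4.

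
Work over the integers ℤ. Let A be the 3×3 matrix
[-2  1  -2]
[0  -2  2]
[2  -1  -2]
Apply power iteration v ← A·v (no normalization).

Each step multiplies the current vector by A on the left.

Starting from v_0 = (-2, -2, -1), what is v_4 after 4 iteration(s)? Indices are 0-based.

v_0 = (-2, -2, -1).
v_1 = A·v_0 = (4, 2, 0).
v_2 = A·v_1 = (-6, -4, 6).
v_3 = A·v_2 = (-4, 20, -20).
v_4 = A·v_3 = (68, -80, 12).

v_4 = (68, -80, 12)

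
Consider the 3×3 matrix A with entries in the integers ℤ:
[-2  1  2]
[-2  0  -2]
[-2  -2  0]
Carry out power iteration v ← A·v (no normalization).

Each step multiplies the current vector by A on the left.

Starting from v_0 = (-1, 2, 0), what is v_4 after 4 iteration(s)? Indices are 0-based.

v_4 = (116, -40, -72)

v_0 = (-1, 2, 0).
v_1 = A·v_0 = (4, 2, -2).
v_2 = A·v_1 = (-10, -4, -12).
v_3 = A·v_2 = (-8, 44, 28).
v_4 = A·v_3 = (116, -40, -72).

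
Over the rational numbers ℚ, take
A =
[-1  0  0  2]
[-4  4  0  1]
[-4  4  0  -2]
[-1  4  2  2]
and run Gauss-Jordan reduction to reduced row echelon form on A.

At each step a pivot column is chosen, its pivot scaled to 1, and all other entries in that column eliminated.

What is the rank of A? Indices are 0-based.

rank = 4

step 1: normalize row 0 (÷-1) = (1, 0, 0, -2)
  row 1: subtract -4×row0 = (0, 4, 0, -7)
  row 2: subtract -4×row0 = (0, 4, 0, -10)
  row 3: subtract -1×row0 = (0, 4, 2, 0)
step 2: normalize row 1 (÷4) = (0, 1, 0, -7/4)
  row 2: subtract 4×row1 = (0, 0, 0, -3)
  row 3: subtract 4×row1 = (0, 0, 2, 7)
step 3: exchange rows 2,3
step 3: normalize row 2 (÷2) = (0, 0, 1, 7/2)
step 4: normalize row 3 (÷-3) = (0, 0, 0, 1)
  row 0: subtract -2×row3 = (1, 0, 0, 0)
  row 1: subtract -7/4×row3 = (0, 1, 0, 0)
  row 2: subtract 7/2×row3 = (0, 0, 1, 0)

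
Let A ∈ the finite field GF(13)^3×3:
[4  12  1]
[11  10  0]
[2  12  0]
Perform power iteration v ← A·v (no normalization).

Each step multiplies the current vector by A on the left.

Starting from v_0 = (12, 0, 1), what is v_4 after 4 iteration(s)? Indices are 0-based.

v_4 = (12, 9, 6)

v_0 = (12, 0, 1).
v_1 = A·v_0 = (10, 2, 11).
v_2 = A·v_1 = (10, 0, 5).
v_3 = A·v_2 = (6, 6, 7).
v_4 = A·v_3 = (12, 9, 6).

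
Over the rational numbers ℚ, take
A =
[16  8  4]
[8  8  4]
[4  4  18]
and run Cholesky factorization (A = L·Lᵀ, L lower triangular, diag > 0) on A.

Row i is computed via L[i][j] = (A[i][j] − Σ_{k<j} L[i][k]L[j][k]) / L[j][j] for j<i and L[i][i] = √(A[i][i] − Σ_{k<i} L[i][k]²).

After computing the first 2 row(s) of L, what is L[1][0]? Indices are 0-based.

Step 1: L[0][0] = √(16) = 4.
  L[1][0] = (8) / L[0][0] = 2.
Step 2: L[1][1] = √(4) = 2.

L[1][0] = 2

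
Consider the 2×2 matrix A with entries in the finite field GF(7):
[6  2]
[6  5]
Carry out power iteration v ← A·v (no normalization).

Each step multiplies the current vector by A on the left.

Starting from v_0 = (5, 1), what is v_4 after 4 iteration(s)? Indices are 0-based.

v_0 = (5, 1).
v_1 = A·v_0 = (4, 0).
v_2 = A·v_1 = (3, 3).
v_3 = A·v_2 = (3, 5).
v_4 = A·v_3 = (0, 1).

v_4 = (0, 1)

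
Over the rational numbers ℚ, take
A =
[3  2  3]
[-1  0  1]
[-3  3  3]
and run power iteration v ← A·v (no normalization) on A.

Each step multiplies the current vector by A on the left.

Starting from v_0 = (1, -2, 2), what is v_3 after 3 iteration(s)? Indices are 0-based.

v_0 = (1, -2, 2).
v_1 = A·v_0 = (5, 1, -3).
v_2 = A·v_1 = (8, -8, -21).
v_3 = A·v_2 = (-55, -29, -111).

v_3 = (-55, -29, -111)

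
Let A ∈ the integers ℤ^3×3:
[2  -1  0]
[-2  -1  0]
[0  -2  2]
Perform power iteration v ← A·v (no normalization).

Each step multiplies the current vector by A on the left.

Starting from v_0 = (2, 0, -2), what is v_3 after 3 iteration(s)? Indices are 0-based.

v_3 = (28, -20, 8)

v_0 = (2, 0, -2).
v_1 = A·v_0 = (4, -4, -4).
v_2 = A·v_1 = (12, -4, 0).
v_3 = A·v_2 = (28, -20, 8).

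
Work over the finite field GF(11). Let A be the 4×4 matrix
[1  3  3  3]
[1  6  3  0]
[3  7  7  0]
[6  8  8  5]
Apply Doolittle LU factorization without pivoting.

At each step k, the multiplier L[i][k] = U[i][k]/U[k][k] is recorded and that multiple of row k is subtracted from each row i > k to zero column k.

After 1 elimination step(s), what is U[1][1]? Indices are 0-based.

k=0: U[0][0]=1
  eliminate (1,0): mult=1, new row 1: (0, 3, 0, 8); set L[1][0]=1
  eliminate (2,0): mult=3, new row 2: (0, 9, 9, 2); set L[2][0]=3
  eliminate (3,0): mult=6, new row 3: (0, 1, 1, 9); set L[3][0]=6

U[1][1] = 3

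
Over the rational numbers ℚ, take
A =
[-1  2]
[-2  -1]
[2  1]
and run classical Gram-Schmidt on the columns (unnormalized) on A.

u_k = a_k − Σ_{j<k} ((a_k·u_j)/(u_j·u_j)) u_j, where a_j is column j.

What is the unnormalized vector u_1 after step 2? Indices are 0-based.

Step 1: u_0 = a_0 = (-1, -2, 2).
Step 2: u_1 = a_1 − (2/9)·u_0 = (20/9, -5/9, 5/9).

u_1 = (20/9, -5/9, 5/9)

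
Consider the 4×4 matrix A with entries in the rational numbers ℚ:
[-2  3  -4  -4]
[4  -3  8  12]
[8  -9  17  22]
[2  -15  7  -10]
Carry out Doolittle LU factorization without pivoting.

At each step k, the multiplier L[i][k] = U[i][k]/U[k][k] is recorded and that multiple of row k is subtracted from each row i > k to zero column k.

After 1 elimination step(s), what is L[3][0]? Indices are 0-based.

L[3][0] = -1

[col 0] pivot -2
  R1 -= -2*R0 → (0, 3, 0, 4)  (L[1][0] := -2)
  R2 -= -4*R0 → (0, 3, 1, 6)  (L[2][0] := -4)
  R3 -= -1*R0 → (0, -12, 3, -14)  (L[3][0] := -1)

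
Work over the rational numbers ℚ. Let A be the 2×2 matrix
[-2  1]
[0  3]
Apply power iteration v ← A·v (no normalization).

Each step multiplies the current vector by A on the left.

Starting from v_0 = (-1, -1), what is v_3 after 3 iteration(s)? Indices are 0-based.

v_3 = (1, -27)

v_0 = (-1, -1).
v_1 = A·v_0 = (1, -3).
v_2 = A·v_1 = (-5, -9).
v_3 = A·v_2 = (1, -27).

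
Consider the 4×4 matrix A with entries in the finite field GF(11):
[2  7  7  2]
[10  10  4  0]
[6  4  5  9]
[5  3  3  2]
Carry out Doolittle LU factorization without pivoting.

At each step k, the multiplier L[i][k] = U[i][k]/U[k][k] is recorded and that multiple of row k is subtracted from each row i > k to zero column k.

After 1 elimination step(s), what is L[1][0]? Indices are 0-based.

k=0: U[0][0]=2
  eliminate (1,0): mult=5, new row 1: (0, 8, 2, 1); set L[1][0]=5
  eliminate (2,0): mult=3, new row 2: (0, 5, 6, 3); set L[2][0]=3
  eliminate (3,0): mult=8, new row 3: (0, 2, 2, 8); set L[3][0]=8

L[1][0] = 5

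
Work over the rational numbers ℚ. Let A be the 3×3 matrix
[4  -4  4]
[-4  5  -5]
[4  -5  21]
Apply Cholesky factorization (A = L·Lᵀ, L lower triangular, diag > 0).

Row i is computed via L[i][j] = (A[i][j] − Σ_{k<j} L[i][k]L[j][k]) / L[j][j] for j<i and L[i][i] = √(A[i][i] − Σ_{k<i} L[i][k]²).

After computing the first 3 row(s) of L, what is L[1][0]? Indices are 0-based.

L[1][0] = -2

Step 1: L[0][0] = √(4) = 2.
  L[1][0] = (-4) / L[0][0] = -2.
Step 2: L[1][1] = √(1) = 1.
  L[2][0] = (4) / L[0][0] = 2.
  L[2][1] = (-1) / L[1][1] = -1.
Step 3: L[2][2] = √(16) = 4.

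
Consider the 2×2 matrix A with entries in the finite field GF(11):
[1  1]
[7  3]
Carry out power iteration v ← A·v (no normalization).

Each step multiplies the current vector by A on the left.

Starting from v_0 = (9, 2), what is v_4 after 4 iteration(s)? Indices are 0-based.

v_0 = (9, 2).
v_1 = A·v_0 = (0, 3).
v_2 = A·v_1 = (3, 9).
v_3 = A·v_2 = (1, 4).
v_4 = A·v_3 = (5, 8).

v_4 = (5, 8)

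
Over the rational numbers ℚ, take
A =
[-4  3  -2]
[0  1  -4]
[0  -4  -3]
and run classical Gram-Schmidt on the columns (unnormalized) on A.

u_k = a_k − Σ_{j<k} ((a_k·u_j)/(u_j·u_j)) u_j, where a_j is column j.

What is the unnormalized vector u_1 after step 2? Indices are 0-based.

Step 1: u_0 = a_0 = (-4, 0, 0).
Step 2: u_1 = a_1 − (-3/4)·u_0 = (0, 1, -4).

u_1 = (0, 1, -4)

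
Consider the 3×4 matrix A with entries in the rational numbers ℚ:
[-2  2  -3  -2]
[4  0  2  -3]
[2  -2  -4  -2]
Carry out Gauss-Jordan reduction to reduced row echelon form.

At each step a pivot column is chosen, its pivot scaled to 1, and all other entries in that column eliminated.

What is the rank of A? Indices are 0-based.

pivot(0,0)=-2: scale R0 → (1, -1, 3/2, 1)
  clear (1,0): R1 −= (4)R0 → (0, 4, -4, -7)
  clear (2,0): R2 −= (2)R0 → (0, 0, -7, -4)
pivot(1,1)=4: scale R1 → (0, 1, -1, -7/4)
  clear (0,1): R0 −= (-1)R1 → (1, 0, 1/2, -3/4)
pivot(2,2)=-7: scale R2 → (0, 0, 1, 4/7)
  clear (0,2): R0 −= (1/2)R2 → (1, 0, 0, -29/28)
  clear (1,2): R1 −= (-1)R2 → (0, 1, 0, -33/28)

rank = 3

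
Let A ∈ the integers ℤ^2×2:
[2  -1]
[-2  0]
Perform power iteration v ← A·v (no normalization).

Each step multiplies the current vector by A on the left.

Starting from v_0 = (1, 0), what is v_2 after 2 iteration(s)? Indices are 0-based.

v_0 = (1, 0).
v_1 = A·v_0 = (2, -2).
v_2 = A·v_1 = (6, -4).

v_2 = (6, -4)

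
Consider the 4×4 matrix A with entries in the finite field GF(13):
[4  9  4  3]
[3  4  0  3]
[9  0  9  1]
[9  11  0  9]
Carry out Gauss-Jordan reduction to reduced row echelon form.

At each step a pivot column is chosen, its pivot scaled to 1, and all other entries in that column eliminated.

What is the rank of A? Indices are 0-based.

rank = 4

[1] R0 /= 4  ⇒  (1, 12, 1, 4)
     R1 -= 3·R0  ⇒  (0, 7, 10, 4)
     R2 -= 9·R0  ⇒  (0, 9, 0, 4)
     R3 -= 9·R0  ⇒  (0, 7, 4, 12)
[2] R1 /= 7  ⇒  (0, 1, 7, 8)
     R0 -= 12·R1  ⇒  (1, 0, 8, 12)
     R2 -= 9·R1  ⇒  (0, 0, 2, 10)
     R3 -= 7·R1  ⇒  (0, 0, 7, 8)
[3] R2 /= 2  ⇒  (0, 0, 1, 5)
     R0 -= 8·R2  ⇒  (1, 0, 0, 11)
     R1 -= 7·R2  ⇒  (0, 1, 0, 12)
     R3 -= 7·R2  ⇒  (0, 0, 0, 12)
[4] R3 /= 12  ⇒  (0, 0, 0, 1)
     R0 -= 11·R3  ⇒  (1, 0, 0, 0)
     R1 -= 12·R3  ⇒  (0, 1, 0, 0)
     R2 -= 5·R3  ⇒  (0, 0, 1, 0)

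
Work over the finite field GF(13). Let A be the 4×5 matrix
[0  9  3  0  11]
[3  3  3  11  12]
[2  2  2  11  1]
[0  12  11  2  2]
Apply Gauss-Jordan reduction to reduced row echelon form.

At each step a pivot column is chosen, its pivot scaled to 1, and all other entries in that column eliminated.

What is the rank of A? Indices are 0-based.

[1] R0 <-> R1
[1] R0 /= 3  ⇒  (1, 1, 1, 8, 4)
     R2 -= 2·R0  ⇒  (0, 0, 0, 8, 6)
[2] R1 /= 9  ⇒  (0, 1, 9, 0, 7)
     R0 -= 1·R1  ⇒  (1, 0, 5, 8, 10)
     R3 -= 12·R1  ⇒  (0, 0, 7, 2, 9)
[3] R2 <-> R3
[3] R2 /= 7  ⇒  (0, 0, 1, 4, 5)
     R0 -= 5·R2  ⇒  (1, 0, 0, 1, 11)
     R1 -= 9·R2  ⇒  (0, 1, 0, 3, 1)
[4] R3 /= 8  ⇒  (0, 0, 0, 1, 4)
     R0 -= 1·R3  ⇒  (1, 0, 0, 0, 7)
     R1 -= 3·R3  ⇒  (0, 1, 0, 0, 2)
     R2 -= 4·R3  ⇒  (0, 0, 1, 0, 2)

rank = 4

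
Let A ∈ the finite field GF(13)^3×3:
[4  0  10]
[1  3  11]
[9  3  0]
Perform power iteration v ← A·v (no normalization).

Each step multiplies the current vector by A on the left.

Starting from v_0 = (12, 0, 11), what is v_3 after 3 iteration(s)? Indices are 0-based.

v_3 = (7, 3, 12)

v_0 = (12, 0, 11).
v_1 = A·v_0 = (2, 3, 4).
v_2 = A·v_1 = (9, 3, 1).
v_3 = A·v_2 = (7, 3, 12).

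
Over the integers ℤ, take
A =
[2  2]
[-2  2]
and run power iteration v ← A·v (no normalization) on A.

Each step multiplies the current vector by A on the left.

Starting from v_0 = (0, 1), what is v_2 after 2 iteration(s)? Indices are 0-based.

v_2 = (8, 0)

v_0 = (0, 1).
v_1 = A·v_0 = (2, 2).
v_2 = A·v_1 = (8, 0).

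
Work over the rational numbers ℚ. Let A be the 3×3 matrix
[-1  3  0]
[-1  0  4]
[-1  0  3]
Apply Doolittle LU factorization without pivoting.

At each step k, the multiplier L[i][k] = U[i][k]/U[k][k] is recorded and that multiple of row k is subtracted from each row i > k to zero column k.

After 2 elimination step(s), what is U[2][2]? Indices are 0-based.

U[2][2] = -1

Step 1: pivot at (0,0) is -1.
  row1 ← row1 − (1)·row0  ⇒  L[1][0]=1, U row1=(0, -3, 4)
  row2 ← row2 − (1)·row0  ⇒  L[2][0]=1, U row2=(0, -3, 3)
Step 2: pivot at (1,1) is -3.
  row2 ← row2 − (1)·row1  ⇒  L[2][1]=1, U row2=(0, 0, -1)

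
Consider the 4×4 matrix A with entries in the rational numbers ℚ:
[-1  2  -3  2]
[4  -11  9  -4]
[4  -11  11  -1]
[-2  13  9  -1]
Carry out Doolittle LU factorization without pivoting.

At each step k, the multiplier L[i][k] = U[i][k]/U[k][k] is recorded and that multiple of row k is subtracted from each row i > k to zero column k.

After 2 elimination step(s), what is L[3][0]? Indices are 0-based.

L[3][0] = 2

Step 1: pivot at (0,0) is -1.
  row1 ← row1 − (-4)·row0  ⇒  L[1][0]=-4, U row1=(0, -3, -3, 4)
  row2 ← row2 − (-4)·row0  ⇒  L[2][0]=-4, U row2=(0, -3, -1, 7)
  row3 ← row3 − (2)·row0  ⇒  L[3][0]=2, U row3=(0, 9, 15, -5)
Step 2: pivot at (1,1) is -3.
  row2 ← row2 − (1)·row1  ⇒  L[2][1]=1, U row2=(0, 0, 2, 3)
  row3 ← row3 − (-3)·row1  ⇒  L[3][1]=-3, U row3=(0, 0, 6, 7)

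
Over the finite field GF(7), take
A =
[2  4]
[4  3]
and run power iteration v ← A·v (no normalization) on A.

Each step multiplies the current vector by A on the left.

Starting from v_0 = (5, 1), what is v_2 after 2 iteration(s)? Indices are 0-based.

v_2 = (1, 6)

v_0 = (5, 1).
v_1 = A·v_0 = (0, 2).
v_2 = A·v_1 = (1, 6).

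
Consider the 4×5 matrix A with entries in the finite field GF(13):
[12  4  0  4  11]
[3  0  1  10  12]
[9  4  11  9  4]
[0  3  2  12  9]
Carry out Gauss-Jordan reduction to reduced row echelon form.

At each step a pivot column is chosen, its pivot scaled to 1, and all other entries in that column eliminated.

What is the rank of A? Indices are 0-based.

[1] R0 /= 12  ⇒  (1, 9, 0, 9, 2)
     R1 -= 3·R0  ⇒  (0, 12, 1, 9, 6)
     R2 -= 9·R0  ⇒  (0, 1, 11, 6, 12)
[2] R1 /= 12  ⇒  (0, 1, 12, 4, 7)
     R0 -= 9·R1  ⇒  (1, 0, 9, 12, 4)
     R2 -= 1·R1  ⇒  (0, 0, 12, 2, 5)
     R3 -= 3·R1  ⇒  (0, 0, 5, 0, 1)
[3] R2 /= 12  ⇒  (0, 0, 1, 11, 8)
     R0 -= 9·R2  ⇒  (1, 0, 0, 4, 10)
     R1 -= 12·R2  ⇒  (0, 1, 0, 2, 2)
     R3 -= 5·R2  ⇒  (0, 0, 0, 10, 0)
[4] R3 /= 10  ⇒  (0, 0, 0, 1, 0)
     R0 -= 4·R3  ⇒  (1, 0, 0, 0, 10)
     R1 -= 2·R3  ⇒  (0, 1, 0, 0, 2)
     R2 -= 11·R3  ⇒  (0, 0, 1, 0, 8)

rank = 4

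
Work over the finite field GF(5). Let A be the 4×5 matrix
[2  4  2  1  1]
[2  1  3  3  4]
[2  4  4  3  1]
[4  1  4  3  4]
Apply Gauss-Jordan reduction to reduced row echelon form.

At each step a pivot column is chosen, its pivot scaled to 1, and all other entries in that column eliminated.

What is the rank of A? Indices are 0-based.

rank = 4

[1] R0 /= 2  ⇒  (1, 2, 1, 3, 3)
     R1 -= 2·R0  ⇒  (0, 2, 1, 2, 3)
     R2 -= 2·R0  ⇒  (0, 0, 2, 2, 0)
     R3 -= 4·R0  ⇒  (0, 3, 0, 1, 2)
[2] R1 /= 2  ⇒  (0, 1, 3, 1, 4)
     R0 -= 2·R1  ⇒  (1, 0, 0, 1, 0)
     R3 -= 3·R1  ⇒  (0, 0, 1, 3, 0)
[3] R2 /= 2  ⇒  (0, 0, 1, 1, 0)
     R1 -= 3·R2  ⇒  (0, 1, 0, 3, 4)
     R3 -= 1·R2  ⇒  (0, 0, 0, 2, 0)
[4] R3 /= 2  ⇒  (0, 0, 0, 1, 0)
     R0 -= 1·R3  ⇒  (1, 0, 0, 0, 0)
     R1 -= 3·R3  ⇒  (0, 1, 0, 0, 4)
     R2 -= 1·R3  ⇒  (0, 0, 1, 0, 0)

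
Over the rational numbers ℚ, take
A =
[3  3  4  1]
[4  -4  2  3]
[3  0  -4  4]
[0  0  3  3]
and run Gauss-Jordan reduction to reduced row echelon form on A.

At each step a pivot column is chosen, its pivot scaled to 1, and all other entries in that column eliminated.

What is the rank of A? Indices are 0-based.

step 1: normalize row 0 (÷3) = (1, 1, 4/3, 1/3)
  row 1: subtract 4×row0 = (0, -8, -10/3, 5/3)
  row 2: subtract 3×row0 = (0, -3, -8, 3)
step 2: normalize row 1 (÷-8) = (0, 1, 5/12, -5/24)
  row 0: subtract 1×row1 = (1, 0, 11/12, 13/24)
  row 2: subtract -3×row1 = (0, 0, -27/4, 19/8)
step 3: normalize row 2 (÷-27/4) = (0, 0, 1, -19/54)
  row 0: subtract 11/12×row2 = (1, 0, 0, 70/81)
  row 1: subtract 5/12×row2 = (0, 1, 0, -5/81)
  row 3: subtract 3×row2 = (0, 0, 0, 73/18)
step 4: normalize row 3 (÷73/18) = (0, 0, 0, 1)
  row 0: subtract 70/81×row3 = (1, 0, 0, 0)
  row 1: subtract -5/81×row3 = (0, 1, 0, 0)
  row 2: subtract -19/54×row3 = (0, 0, 1, 0)

rank = 4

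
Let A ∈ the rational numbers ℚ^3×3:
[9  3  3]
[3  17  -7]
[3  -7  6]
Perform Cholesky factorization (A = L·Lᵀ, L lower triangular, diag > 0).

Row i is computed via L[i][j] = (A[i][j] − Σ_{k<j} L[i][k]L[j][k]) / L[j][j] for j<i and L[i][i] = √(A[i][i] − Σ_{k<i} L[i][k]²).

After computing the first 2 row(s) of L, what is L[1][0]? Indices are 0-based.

Step 1: L[0][0] = √(9) = 3.
  L[1][0] = (3) / L[0][0] = 1.
Step 2: L[1][1] = √(16) = 4.

L[1][0] = 1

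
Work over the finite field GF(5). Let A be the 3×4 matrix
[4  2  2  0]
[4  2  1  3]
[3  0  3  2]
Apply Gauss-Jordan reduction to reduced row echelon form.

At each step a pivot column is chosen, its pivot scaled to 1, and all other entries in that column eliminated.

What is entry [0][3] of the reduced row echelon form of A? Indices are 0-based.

M[0][3] = 2

[1] R0 /= 4  ⇒  (1, 3, 3, 0)
     R1 -= 4·R0  ⇒  (0, 0, 4, 3)
     R2 -= 3·R0  ⇒  (0, 1, 4, 2)
[2] R1 <-> R2
[2] R1 /= 1  ⇒  (0, 1, 4, 2)
     R0 -= 3·R1  ⇒  (1, 0, 1, 4)
[3] R2 /= 4  ⇒  (0, 0, 1, 2)
     R0 -= 1·R2  ⇒  (1, 0, 0, 2)
     R1 -= 4·R2  ⇒  (0, 1, 0, 4)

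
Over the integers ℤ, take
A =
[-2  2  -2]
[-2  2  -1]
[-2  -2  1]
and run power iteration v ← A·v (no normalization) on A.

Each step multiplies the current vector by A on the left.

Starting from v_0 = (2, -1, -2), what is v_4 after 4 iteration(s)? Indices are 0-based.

v_0 = (2, -1, -2).
v_1 = A·v_0 = (-2, -4, -4).
v_2 = A·v_1 = (4, 0, 8).
v_3 = A·v_2 = (-24, -16, 0).
v_4 = A·v_3 = (16, 16, 80).

v_4 = (16, 16, 80)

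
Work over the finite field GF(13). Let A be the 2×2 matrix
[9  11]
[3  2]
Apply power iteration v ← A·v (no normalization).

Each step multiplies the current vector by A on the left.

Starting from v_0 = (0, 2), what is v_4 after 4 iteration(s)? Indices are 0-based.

v_4 = (12, 12)

v_0 = (0, 2).
v_1 = A·v_0 = (9, 4).
v_2 = A·v_1 = (8, 9).
v_3 = A·v_2 = (2, 3).
v_4 = A·v_3 = (12, 12).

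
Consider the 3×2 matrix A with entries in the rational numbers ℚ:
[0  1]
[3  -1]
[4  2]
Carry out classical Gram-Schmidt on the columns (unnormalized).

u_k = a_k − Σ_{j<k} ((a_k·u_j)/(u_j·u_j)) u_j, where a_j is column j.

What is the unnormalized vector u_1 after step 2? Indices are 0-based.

Step 1: u_0 = a_0 = (0, 3, 4).
Step 2: u_1 = a_1 − (1/5)·u_0 = (1, -8/5, 6/5).

u_1 = (1, -8/5, 6/5)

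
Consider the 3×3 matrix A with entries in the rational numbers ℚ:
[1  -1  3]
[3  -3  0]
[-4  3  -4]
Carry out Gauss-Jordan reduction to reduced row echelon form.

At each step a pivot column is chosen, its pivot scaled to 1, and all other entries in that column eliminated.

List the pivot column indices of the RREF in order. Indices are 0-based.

pivot columns: 0, 1, 2

[1] R0 /= 1  ⇒  (1, -1, 3)
     R1 -= 3·R0  ⇒  (0, 0, -9)
     R2 -= -4·R0  ⇒  (0, -1, 8)
[2] R1 <-> R2
[2] R1 /= -1  ⇒  (0, 1, -8)
     R0 -= -1·R1  ⇒  (1, 0, -5)
[3] R2 /= -9  ⇒  (0, 0, 1)
     R0 -= -5·R2  ⇒  (1, 0, 0)
     R1 -= -8·R2  ⇒  (0, 1, 0)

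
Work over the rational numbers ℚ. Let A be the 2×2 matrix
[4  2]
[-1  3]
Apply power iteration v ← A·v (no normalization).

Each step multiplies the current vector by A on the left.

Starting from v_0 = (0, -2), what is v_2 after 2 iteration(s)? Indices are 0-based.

v_2 = (-28, -14)

v_0 = (0, -2).
v_1 = A·v_0 = (-4, -6).
v_2 = A·v_1 = (-28, -14).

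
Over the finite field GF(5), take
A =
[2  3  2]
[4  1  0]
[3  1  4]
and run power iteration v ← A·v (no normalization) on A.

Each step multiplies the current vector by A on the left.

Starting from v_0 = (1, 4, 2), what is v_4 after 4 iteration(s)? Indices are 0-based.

v_0 = (1, 4, 2).
v_1 = A·v_0 = (3, 3, 0).
v_2 = A·v_1 = (0, 0, 2).
v_3 = A·v_2 = (4, 0, 3).
v_4 = A·v_3 = (4, 1, 4).

v_4 = (4, 1, 4)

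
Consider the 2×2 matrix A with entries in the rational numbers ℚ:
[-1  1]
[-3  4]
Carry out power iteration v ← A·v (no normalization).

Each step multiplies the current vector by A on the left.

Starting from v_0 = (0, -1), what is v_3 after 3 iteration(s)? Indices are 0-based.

v_3 = (-10, -43)

v_0 = (0, -1).
v_1 = A·v_0 = (-1, -4).
v_2 = A·v_1 = (-3, -13).
v_3 = A·v_2 = (-10, -43).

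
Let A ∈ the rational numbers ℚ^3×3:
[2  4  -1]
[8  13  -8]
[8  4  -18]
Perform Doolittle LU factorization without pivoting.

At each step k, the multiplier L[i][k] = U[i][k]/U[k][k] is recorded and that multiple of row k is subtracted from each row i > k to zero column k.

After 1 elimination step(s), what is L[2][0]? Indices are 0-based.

L[2][0] = 4

k=0: U[0][0]=2
  eliminate (1,0): mult=4, new row 1: (0, -3, -4); set L[1][0]=4
  eliminate (2,0): mult=4, new row 2: (0, -12, -14); set L[2][0]=4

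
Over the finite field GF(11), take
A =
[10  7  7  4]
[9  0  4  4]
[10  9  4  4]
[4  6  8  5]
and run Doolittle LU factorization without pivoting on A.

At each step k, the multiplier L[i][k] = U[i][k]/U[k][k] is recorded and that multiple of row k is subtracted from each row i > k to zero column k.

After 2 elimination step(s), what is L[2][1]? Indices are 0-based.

Step 1: pivot at (0,0) is 10.
  row1 ← row1 − (2)·row0  ⇒  L[1][0]=2, U row1=(0, 8, 1, 7)
  row2 ← row2 − (1)·row0  ⇒  L[2][0]=1, U row2=(0, 2, 8, 0)
  row3 ← row3 − (7)·row0  ⇒  L[3][0]=7, U row3=(0, 1, 3, 10)
Step 2: pivot at (1,1) is 8.
  row2 ← row2 − (3)·row1  ⇒  L[2][1]=3, U row2=(0, 0, 5, 1)
  row3 ← row3 − (7)·row1  ⇒  L[3][1]=7, U row3=(0, 0, 7, 5)

L[2][1] = 3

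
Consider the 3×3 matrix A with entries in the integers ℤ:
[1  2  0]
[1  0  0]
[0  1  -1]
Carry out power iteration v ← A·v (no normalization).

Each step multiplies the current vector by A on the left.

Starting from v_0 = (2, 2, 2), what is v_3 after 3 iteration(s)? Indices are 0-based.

v_3 = (22, 10, 4)

v_0 = (2, 2, 2).
v_1 = A·v_0 = (6, 2, 0).
v_2 = A·v_1 = (10, 6, 2).
v_3 = A·v_2 = (22, 10, 4).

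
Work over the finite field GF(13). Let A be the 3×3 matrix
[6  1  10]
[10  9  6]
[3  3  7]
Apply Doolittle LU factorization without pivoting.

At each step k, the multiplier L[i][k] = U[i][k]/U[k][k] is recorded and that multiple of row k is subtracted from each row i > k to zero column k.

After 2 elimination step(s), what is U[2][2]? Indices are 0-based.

U[2][2] = 8

[col 0] pivot 6
  R1 -= 6*R0 → (0, 3, 11)  (L[1][0] := 6)
  R2 -= 7*R0 → (0, 9, 2)  (L[2][0] := 7)
[col 1] pivot 3
  R2 -= 3*R1 → (0, 0, 8)  (L[2][1] := 3)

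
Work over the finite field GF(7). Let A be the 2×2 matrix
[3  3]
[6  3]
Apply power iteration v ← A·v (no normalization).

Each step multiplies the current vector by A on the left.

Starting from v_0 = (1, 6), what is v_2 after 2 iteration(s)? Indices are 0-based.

v_0 = (1, 6).
v_1 = A·v_0 = (0, 3).
v_2 = A·v_1 = (2, 2).

v_2 = (2, 2)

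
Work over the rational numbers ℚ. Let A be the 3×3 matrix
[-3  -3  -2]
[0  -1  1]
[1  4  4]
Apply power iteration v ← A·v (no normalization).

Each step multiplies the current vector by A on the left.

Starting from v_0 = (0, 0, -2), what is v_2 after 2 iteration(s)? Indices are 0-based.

v_2 = (10, -6, -36)

v_0 = (0, 0, -2).
v_1 = A·v_0 = (4, -2, -8).
v_2 = A·v_1 = (10, -6, -36).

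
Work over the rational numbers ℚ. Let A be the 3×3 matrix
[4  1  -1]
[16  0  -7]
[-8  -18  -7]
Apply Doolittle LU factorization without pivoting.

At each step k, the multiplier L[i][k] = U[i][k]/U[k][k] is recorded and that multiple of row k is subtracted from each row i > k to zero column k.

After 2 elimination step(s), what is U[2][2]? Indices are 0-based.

[col 0] pivot 4
  R1 -= 4*R0 → (0, -4, -3)  (L[1][0] := 4)
  R2 -= -2*R0 → (0, -16, -9)  (L[2][0] := -2)
[col 1] pivot -4
  R2 -= 4*R1 → (0, 0, 3)  (L[2][1] := 4)

U[2][2] = 3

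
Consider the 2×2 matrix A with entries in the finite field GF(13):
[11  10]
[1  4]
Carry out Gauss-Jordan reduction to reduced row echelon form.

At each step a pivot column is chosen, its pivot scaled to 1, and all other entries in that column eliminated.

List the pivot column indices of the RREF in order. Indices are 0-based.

pivot(0,0)=11: scale R0 → (1, 8)
  clear (1,0): R1 −= (1)R0 → (0, 9)
pivot(1,1)=9: scale R1 → (0, 1)
  clear (0,1): R0 −= (8)R1 → (1, 0)

pivot columns: 0, 1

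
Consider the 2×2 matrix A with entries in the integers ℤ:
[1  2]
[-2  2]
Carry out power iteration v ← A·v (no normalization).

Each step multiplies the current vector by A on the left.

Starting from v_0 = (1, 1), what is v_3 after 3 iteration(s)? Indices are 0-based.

v_0 = (1, 1).
v_1 = A·v_0 = (3, 0).
v_2 = A·v_1 = (3, -6).
v_3 = A·v_2 = (-9, -18).

v_3 = (-9, -18)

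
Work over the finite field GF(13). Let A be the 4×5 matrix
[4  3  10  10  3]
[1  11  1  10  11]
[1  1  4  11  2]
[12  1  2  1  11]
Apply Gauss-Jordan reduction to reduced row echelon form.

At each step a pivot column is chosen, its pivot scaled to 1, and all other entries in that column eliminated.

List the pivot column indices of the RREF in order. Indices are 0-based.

pivot columns: 0, 1, 2, 4

pivot(0,0)=4: scale R0 → (1, 4, 9, 9, 4)
  clear (1,0): R1 −= (1)R0 → (0, 7, 5, 1, 7)
  clear (2,0): R2 −= (1)R0 → (0, 10, 8, 2, 11)
  clear (3,0): R3 −= (12)R0 → (0, 5, 11, 10, 2)
pivot(1,1)=7: scale R1 → (0, 1, 10, 2, 1)
  clear (0,1): R0 −= (4)R1 → (1, 0, 8, 1, 0)
  clear (2,1): R2 −= (10)R1 → (0, 0, 12, 8, 1)
  clear (3,1): R3 −= (5)R1 → (0, 0, 0, 0, 10)
pivot(2,2)=12: scale R2 → (0, 0, 1, 5, 12)
  clear (0,2): R0 −= (8)R2 → (1, 0, 0, 0, 8)
  clear (1,2): R1 −= (10)R2 → (0, 1, 0, 4, 11)
col 3: no nonzero at/below row 3; advance.
pivot(3,4)=10: scale R3 → (0, 0, 0, 0, 1)
  clear (0,4): R0 −= (8)R3 → (1, 0, 0, 0, 0)
  clear (1,4): R1 −= (11)R3 → (0, 1, 0, 4, 0)
  clear (2,4): R2 −= (12)R3 → (0, 0, 1, 5, 0)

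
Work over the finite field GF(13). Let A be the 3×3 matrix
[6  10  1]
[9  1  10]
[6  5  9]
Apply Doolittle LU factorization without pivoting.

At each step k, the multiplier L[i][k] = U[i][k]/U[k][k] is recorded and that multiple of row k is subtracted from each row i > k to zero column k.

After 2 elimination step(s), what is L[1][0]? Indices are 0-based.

L[1][0] = 8

k=0: U[0][0]=6
  eliminate (1,0): mult=8, new row 1: (0, 12, 2); set L[1][0]=8
  eliminate (2,0): mult=1, new row 2: (0, 8, 8); set L[2][0]=1
k=1: U[1][1]=12
  eliminate (2,1): mult=5, new row 2: (0, 0, 11); set L[2][1]=5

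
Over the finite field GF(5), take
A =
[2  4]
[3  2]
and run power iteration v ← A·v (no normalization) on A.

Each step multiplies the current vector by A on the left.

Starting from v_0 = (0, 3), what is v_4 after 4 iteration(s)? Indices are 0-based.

v_4 = (1, 4)

v_0 = (0, 3).
v_1 = A·v_0 = (2, 1).
v_2 = A·v_1 = (3, 3).
v_3 = A·v_2 = (3, 0).
v_4 = A·v_3 = (1, 4).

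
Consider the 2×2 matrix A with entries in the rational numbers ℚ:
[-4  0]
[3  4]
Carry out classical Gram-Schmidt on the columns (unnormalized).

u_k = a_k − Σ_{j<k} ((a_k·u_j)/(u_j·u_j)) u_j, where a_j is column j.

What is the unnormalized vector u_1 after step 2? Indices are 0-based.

u_1 = (48/25, 64/25)

Step 1: u_0 = a_0 = (-4, 3).
Step 2: u_1 = a_1 − (12/25)·u_0 = (48/25, 64/25).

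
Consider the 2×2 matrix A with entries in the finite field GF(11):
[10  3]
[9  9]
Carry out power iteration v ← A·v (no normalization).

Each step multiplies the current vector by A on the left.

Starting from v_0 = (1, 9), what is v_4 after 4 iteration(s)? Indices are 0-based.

v_4 = (10, 3)

v_0 = (1, 9).
v_1 = A·v_0 = (4, 2).
v_2 = A·v_1 = (2, 10).
v_3 = A·v_2 = (6, 9).
v_4 = A·v_3 = (10, 3).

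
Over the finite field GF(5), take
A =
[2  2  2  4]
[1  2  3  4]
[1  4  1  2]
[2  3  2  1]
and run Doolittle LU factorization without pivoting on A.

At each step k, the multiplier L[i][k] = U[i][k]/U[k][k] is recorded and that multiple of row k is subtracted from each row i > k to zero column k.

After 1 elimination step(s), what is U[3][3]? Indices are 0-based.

U[3][3] = 2

k=0: U[0][0]=2
  eliminate (1,0): mult=3, new row 1: (0, 1, 2, 2); set L[1][0]=3
  eliminate (2,0): mult=3, new row 2: (0, 3, 0, 0); set L[2][0]=3
  eliminate (3,0): mult=1, new row 3: (0, 1, 0, 2); set L[3][0]=1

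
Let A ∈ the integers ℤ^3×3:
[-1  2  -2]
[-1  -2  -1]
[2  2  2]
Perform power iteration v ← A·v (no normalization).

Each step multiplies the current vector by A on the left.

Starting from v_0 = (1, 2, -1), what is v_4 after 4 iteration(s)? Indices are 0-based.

v_4 = (75, -1, -24)

v_0 = (1, 2, -1).
v_1 = A·v_0 = (5, -4, 4).
v_2 = A·v_1 = (-21, -1, 10).
v_3 = A·v_2 = (-1, 13, -24).
v_4 = A·v_3 = (75, -1, -24).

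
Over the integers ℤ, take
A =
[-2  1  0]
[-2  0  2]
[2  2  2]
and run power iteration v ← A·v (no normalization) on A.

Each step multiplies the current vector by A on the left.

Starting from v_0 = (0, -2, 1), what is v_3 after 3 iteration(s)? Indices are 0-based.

v_0 = (0, -2, 1).
v_1 = A·v_0 = (-2, 2, -2).
v_2 = A·v_1 = (6, 0, -4).
v_3 = A·v_2 = (-12, -20, 4).

v_3 = (-12, -20, 4)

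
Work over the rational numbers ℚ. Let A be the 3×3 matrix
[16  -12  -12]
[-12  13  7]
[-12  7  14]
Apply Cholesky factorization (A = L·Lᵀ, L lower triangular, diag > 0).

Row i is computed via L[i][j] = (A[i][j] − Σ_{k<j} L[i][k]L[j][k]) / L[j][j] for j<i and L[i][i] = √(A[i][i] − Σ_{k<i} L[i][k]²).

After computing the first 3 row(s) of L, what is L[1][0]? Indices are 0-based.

L[1][0] = -3

Step 1: L[0][0] = √(16) = 4.
  L[1][0] = (-12) / L[0][0] = -3.
Step 2: L[1][1] = √(4) = 2.
  L[2][0] = (-12) / L[0][0] = -3.
  L[2][1] = (-2) / L[1][1] = -1.
Step 3: L[2][2] = √(4) = 2.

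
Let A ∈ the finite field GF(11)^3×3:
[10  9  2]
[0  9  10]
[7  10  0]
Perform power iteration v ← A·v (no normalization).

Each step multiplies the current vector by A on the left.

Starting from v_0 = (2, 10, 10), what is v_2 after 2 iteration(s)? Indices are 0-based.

v_2 = (4, 1, 5)

v_0 = (2, 10, 10).
v_1 = A·v_0 = (9, 3, 4).
v_2 = A·v_1 = (4, 1, 5).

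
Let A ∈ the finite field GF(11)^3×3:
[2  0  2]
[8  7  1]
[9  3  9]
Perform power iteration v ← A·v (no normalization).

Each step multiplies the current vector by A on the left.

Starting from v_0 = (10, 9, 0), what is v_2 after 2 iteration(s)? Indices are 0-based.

v_0 = (10, 9, 0).
v_1 = A·v_0 = (9, 0, 7).
v_2 = A·v_1 = (10, 2, 1).

v_2 = (10, 2, 1)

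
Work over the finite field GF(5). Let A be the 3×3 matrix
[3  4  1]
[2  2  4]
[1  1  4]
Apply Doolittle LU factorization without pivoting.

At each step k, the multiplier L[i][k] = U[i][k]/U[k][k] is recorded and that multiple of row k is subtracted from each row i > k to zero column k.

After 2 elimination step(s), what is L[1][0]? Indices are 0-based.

L[1][0] = 4

[col 0] pivot 3
  R1 -= 4*R0 → (0, 1, 0)  (L[1][0] := 4)
  R2 -= 2*R0 → (0, 3, 2)  (L[2][0] := 2)
[col 1] pivot 1
  R2 -= 3*R1 → (0, 0, 2)  (L[2][1] := 3)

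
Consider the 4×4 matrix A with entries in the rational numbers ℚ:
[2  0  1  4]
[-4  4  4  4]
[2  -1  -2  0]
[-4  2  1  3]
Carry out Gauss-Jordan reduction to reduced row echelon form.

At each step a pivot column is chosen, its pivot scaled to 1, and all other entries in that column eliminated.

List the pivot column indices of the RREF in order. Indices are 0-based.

[1] R0 /= 2  ⇒  (1, 0, 1/2, 2)
     R1 -= -4·R0  ⇒  (0, 4, 6, 12)
     R2 -= 2·R0  ⇒  (0, -1, -3, -4)
     R3 -= -4·R0  ⇒  (0, 2, 3, 11)
[2] R1 /= 4  ⇒  (0, 1, 3/2, 3)
     R2 -= -1·R1  ⇒  (0, 0, -3/2, -1)
     R3 -= 2·R1  ⇒  (0, 0, 0, 5)
[3] R2 /= -3/2  ⇒  (0, 0, 1, 2/3)
     R0 -= 1/2·R2  ⇒  (1, 0, 0, 5/3)
     R1 -= 3/2·R2  ⇒  (0, 1, 0, 2)
[4] R3 /= 5  ⇒  (0, 0, 0, 1)
     R0 -= 5/3·R3  ⇒  (1, 0, 0, 0)
     R1 -= 2·R3  ⇒  (0, 1, 0, 0)
     R2 -= 2/3·R3  ⇒  (0, 0, 1, 0)

pivot columns: 0, 1, 2, 3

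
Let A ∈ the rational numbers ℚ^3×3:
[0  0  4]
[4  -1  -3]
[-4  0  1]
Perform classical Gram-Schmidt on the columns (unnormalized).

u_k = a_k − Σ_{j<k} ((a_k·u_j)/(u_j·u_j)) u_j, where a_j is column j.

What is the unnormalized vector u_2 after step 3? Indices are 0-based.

Step 1: u_0 = a_0 = (0, 4, -4).
Step 2: u_1 = a_1 − (-1/8)·u_0 = (0, -1/2, -1/2).
Step 3: u_2 = a_2 − (-1/2)·u_0 − (2)·u_1 = (4, 0, 0).

u_2 = (4, 0, 0)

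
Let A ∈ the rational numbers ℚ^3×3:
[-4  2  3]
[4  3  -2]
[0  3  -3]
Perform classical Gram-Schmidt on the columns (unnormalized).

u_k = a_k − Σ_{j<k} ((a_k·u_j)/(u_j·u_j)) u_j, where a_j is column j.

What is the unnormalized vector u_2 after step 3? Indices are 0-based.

u_2 = (54/43, 54/43, -90/43)

Step 1: u_0 = a_0 = (-4, 4, 0).
Step 2: u_1 = a_1 − (1/8)·u_0 = (5/2, 5/2, 3).
Step 3: u_2 = a_2 − (-5/8)·u_0 − (-13/43)·u_1 = (54/43, 54/43, -90/43).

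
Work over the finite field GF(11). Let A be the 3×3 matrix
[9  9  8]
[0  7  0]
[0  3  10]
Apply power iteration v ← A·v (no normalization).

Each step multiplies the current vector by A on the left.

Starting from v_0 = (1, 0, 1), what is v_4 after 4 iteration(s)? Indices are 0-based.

v_0 = (1, 0, 1).
v_1 = A·v_0 = (6, 0, 10).
v_2 = A·v_1 = (2, 0, 1).
v_3 = A·v_2 = (4, 0, 10).
v_4 = A·v_3 = (6, 0, 1).

v_4 = (6, 0, 1)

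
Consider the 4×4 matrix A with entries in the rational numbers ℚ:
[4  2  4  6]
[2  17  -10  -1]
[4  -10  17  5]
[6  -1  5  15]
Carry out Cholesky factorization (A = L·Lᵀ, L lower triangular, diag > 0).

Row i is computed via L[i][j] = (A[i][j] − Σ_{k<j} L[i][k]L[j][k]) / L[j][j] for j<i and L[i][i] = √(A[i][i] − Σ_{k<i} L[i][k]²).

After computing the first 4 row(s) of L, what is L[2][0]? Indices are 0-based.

L[2][0] = 2

Step 1: L[0][0] = √(4) = 2.
  L[1][0] = (2) / L[0][0] = 1.
Step 2: L[1][1] = √(16) = 4.
  L[2][0] = (4) / L[0][0] = 2.
  L[2][1] = (-12) / L[1][1] = -3.
Step 3: L[2][2] = √(4) = 2.
  L[3][0] = (6) / L[0][0] = 3.
  L[3][1] = (-4) / L[1][1] = -1.
  L[3][2] = (-4) / L[2][2] = -2.
Step 4: L[3][3] = √(1) = 1.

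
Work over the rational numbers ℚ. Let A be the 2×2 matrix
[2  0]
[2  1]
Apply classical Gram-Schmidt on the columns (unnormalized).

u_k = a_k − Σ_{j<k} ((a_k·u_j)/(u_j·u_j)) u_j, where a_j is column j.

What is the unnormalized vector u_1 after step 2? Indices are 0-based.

u_1 = (-1/2, 1/2)

Step 1: u_0 = a_0 = (2, 2).
Step 2: u_1 = a_1 − (1/4)·u_0 = (-1/2, 1/2).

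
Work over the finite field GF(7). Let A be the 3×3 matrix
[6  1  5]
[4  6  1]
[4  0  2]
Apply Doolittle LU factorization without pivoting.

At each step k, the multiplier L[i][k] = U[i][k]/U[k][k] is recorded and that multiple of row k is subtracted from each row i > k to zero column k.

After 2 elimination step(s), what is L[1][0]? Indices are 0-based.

Step 1: pivot at (0,0) is 6.
  row1 ← row1 − (3)·row0  ⇒  L[1][0]=3, U row1=(0, 3, 0)
  row2 ← row2 − (3)·row0  ⇒  L[2][0]=3, U row2=(0, 4, 1)
Step 2: pivot at (1,1) is 3.
  row2 ← row2 − (6)·row1  ⇒  L[2][1]=6, U row2=(0, 0, 1)

L[1][0] = 3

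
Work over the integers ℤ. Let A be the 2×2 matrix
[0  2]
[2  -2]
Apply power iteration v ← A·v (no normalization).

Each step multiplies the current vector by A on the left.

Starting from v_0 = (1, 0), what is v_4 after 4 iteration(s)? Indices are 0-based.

v_4 = (32, -48)

v_0 = (1, 0).
v_1 = A·v_0 = (0, 2).
v_2 = A·v_1 = (4, -4).
v_3 = A·v_2 = (-8, 16).
v_4 = A·v_3 = (32, -48).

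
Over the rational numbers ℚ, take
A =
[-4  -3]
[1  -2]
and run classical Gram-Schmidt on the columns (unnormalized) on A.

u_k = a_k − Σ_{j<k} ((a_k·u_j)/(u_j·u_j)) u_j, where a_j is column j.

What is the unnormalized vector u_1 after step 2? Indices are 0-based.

Step 1: u_0 = a_0 = (-4, 1).
Step 2: u_1 = a_1 − (10/17)·u_0 = (-11/17, -44/17).

u_1 = (-11/17, -44/17)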